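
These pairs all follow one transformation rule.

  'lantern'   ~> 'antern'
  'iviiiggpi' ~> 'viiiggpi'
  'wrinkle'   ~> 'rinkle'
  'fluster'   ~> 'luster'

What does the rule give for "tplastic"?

plastic

The pattern: delete the first character.
Applying that to "tplastic" gives "plastic".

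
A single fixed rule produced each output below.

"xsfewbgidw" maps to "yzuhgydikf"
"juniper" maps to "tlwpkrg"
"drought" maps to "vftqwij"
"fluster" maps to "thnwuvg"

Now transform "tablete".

What's happening: shift every letter 2 places forward in the alphabet (wrapping around), then move the last character to the front.
On "tablete": the first step gives "vcdngvg", and the second then gives "gvcdngv".

gvcdngv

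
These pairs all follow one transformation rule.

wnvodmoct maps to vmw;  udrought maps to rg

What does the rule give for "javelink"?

Each output is the input with this applied: swap the first and last characters, then keep one character in every 3, starting at position 3 (positions 3rd, 6th, 9th, ...).
Applying both steps to "javelink": "kavelinj", then "vi".

vi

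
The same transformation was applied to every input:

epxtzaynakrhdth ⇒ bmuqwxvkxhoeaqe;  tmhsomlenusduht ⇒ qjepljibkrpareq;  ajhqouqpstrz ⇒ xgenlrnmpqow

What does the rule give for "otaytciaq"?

What's happening: shift every letter 3 places backward in the alphabet (wrapping around).
On "otaytciaq" that produces "lqxvqzfxn".

lqxvqzfxn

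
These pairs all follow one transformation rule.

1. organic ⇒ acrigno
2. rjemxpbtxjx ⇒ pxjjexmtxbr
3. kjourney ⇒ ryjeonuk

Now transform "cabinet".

itaebnc

Looking at the pairs, the operation is to take characters alternately from the front and the back (1st, last, 2nd, 2nd-last, ...), then swap the first and last characters.
Working it through for "cabinet": intermediate "ctaebni", final "itaebnc".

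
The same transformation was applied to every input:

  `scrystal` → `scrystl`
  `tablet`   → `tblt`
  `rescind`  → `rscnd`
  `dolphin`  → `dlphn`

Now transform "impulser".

mplsr

The pattern: remove every vowel.
On "impulser" that produces "mplsr".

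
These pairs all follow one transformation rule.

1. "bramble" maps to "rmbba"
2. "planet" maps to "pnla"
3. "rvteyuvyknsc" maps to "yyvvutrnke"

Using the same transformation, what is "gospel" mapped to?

spog

The rule is to delete the last 2 characters, then sort the characters into reverse alphabetical order.
For "gospel", step one produces "gosp"; step two turns that into "spog".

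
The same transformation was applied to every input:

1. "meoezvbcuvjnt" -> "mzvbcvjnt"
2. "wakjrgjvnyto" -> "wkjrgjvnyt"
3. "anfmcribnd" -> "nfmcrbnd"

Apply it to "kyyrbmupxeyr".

kyyrbmpxyr

The transformation: remove every vowel.
"kyyrbmupxeyr" → "kyyrbmpxyr".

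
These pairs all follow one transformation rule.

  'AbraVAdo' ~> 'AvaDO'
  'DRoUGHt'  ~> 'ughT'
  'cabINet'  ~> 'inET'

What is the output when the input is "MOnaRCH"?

What's happening: delete the first 3 characters, then flip the case of every letter.
On "MOnaRCH": the first step gives "aRCH", and the second then gives "Arch".

Arch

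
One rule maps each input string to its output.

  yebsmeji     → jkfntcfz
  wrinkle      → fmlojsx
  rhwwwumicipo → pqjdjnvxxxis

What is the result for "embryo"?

The pattern: reverse the string, then shift every letter 1 place forward in the alphabet (wrapping around).
Working it through for "embryo": intermediate "oyrbme", final "pzscnf".
(Check on "wrinkle": → "elknirw" → "fmlojsx" ✓)

pzscnf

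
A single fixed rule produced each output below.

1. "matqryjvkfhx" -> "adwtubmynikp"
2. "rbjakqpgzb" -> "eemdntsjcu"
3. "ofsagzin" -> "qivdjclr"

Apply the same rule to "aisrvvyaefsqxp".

The pattern: swap the first and last characters, then shift every letter 3 places forward in the alphabet (wrapping around).
"aisrvvyaefsqxp" → "pisrvvyaefsqxa" → "slvuyybdhivtad".
(Check on "ofsagzin": → "nfsagzio" → "qivdjclr" ✓)

slvuyybdhivtad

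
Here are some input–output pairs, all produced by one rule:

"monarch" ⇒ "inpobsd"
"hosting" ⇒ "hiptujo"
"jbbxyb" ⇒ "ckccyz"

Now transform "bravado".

The pattern: move the last character to the front, then shift every letter 1 place forward in the alphabet (wrapping around).
"bravado" → "obravad" → "pcsbwbe".

pcsbwbe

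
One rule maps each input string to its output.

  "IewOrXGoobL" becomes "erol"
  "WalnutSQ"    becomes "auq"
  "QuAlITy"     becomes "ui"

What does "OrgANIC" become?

rn

Each output is the input with this applied: keep one character in every 3, starting at position 2 (positions 2nd, 5th, 8th, ...), then convert every letter to lowercase.
For "OrgANIC", step one produces "rN"; step two turns that into "rn".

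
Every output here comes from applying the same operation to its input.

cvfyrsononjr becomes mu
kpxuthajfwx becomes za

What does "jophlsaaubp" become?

What's happening: shift every letter 3 places forward in the alphabet (wrapping around), then keep only the last 2 characters.
Applying that to "jophlsaaubp" gives "es".

es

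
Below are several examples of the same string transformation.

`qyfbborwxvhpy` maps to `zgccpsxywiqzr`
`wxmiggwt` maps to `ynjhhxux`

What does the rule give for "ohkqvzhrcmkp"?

Each output is the input with this applied: shift every letter 1 place forward in the alphabet (wrapping around), then move the first character to the end.
For "ohkqvzhrcmkp", step one produces "pilrwaisdnlq"; step two turns that into "ilrwaisdnlqp".

ilrwaisdnlqp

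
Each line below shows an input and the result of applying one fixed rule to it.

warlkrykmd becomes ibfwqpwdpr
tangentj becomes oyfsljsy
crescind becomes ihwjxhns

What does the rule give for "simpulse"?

Looking at the pairs, the operation is to move the last character to the front, then shift every letter 5 places forward in the alphabet (wrapping around).
Doing the same to "simpulse": "jxnruzqx".

jxnruzqx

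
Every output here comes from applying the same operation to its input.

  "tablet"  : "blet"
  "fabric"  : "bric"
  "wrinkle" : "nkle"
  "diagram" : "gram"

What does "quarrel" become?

rrel

Rule — keep only the last 4 characters.
"quarrel" → "rrel".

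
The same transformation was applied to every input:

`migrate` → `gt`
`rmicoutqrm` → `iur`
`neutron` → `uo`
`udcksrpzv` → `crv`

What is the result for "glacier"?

ae

Rule — keep one character in every 3, starting at position 3 (positions 3rd, 6th, 9th, ...).
So "glacier" becomes "ae".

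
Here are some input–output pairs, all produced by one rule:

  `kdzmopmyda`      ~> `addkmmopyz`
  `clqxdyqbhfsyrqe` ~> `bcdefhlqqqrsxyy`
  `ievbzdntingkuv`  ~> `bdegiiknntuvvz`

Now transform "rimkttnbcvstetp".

Each output is the input with this applied: sort the characters into alphabetical order.
Doing the same to "rimkttnbcvstetp": "bceikmnprsttttv".

bceikmnprsttttv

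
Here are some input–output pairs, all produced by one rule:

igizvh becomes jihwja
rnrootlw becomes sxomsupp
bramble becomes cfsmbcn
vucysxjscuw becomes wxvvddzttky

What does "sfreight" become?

What's happening: take characters alternately from the front and the back (1st, last, 2nd, 2nd-last, ...), then shift every letter 1 place forward in the alphabet (wrapping around).
Applying both steps to "sfreight": "stfhrgei", then "tugishfj".

tugishfj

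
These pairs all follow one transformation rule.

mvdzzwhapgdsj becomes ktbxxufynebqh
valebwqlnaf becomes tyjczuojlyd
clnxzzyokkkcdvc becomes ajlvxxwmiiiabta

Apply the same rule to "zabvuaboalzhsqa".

The transformation: shift every letter 2 places backward in the alphabet (wrapping around).
For "zabvuaboalzhsqa" the result is "xyztsyzmyjxfqoy".

xyztsyzmyjxfqoy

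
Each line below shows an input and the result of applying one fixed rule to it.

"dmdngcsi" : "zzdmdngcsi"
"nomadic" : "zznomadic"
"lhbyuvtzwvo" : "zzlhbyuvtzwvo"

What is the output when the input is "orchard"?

Rule — prepend "zz".
"orchard" → "zzorchard".

zzorchard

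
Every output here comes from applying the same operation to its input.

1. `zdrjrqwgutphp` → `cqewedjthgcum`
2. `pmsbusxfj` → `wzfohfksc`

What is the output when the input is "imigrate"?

The pattern: swap the first and last characters, then shift every letter 13 places forward in the alphabet (wrapping around) — i.e. ROT13.
"imigrate" → "rzvtengv".
(Check on "pmsbusxfj": → "jmsbusxfp" → "wzfohfksc" ✓)

rzvtengv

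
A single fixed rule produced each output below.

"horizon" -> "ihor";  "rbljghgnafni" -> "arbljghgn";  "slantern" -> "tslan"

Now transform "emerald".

reme

The rule is to delete the last 3 characters, then move the last character to the front.
Working it through for "emerald": intermediate "emer", final "reme".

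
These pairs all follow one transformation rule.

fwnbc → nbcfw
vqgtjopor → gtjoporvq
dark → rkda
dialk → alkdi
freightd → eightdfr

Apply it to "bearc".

The pattern: move the first 2 characters to the end (rotate left by 2).
"bearc" → "arcbe".

arcbe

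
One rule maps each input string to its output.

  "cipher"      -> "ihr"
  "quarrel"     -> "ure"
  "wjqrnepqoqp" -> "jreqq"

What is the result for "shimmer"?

Rule — keep every other character starting from the second (positions 2nd, 4th, 6th, ...).
On "shimmer" that produces "hme".

hme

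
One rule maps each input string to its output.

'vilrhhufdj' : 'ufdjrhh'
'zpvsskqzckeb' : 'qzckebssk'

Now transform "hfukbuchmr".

chmrkbu

The rule is to delete the first 3 characters, then move the first 3 characters to the end (rotate left by 3).
Doing the same to "hfukbuchmr": "chmrkbu".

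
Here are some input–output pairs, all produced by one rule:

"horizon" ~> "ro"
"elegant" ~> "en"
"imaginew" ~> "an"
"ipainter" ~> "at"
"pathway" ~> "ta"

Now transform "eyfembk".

fb

Each output is the input with this applied: keep one character in every 3, starting at position 3 (positions 3rd, 6th, 9th, ...).
Doing the same to "eyfembk": "fb".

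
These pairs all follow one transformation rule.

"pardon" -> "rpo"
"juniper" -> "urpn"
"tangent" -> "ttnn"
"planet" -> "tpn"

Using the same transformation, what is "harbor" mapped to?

rro

Rule — sort the characters into reverse alphabetical order, then delete the last 3 characters.
"harbor" → "rrohba" → "rro".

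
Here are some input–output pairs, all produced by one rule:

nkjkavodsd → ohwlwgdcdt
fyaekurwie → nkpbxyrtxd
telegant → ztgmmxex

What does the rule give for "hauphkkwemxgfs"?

pxfqzylatniadd

The transformation: swap the front and back halves of the string, then shift every letter 7 places backward in the alphabet (wrapping around).
Applying both steps to "hauphkkwemxgfs": "wemxgfshauphkk", then "pxfqzylatniadd".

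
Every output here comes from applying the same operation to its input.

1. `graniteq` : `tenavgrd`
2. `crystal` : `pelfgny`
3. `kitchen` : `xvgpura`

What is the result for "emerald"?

rzrenyq

Looking at the pairs, the operation is to shift every letter 13 places forward in the alphabet (wrapping around) — i.e. ROT13.
Doing the same to "emerald": "rzrenyq".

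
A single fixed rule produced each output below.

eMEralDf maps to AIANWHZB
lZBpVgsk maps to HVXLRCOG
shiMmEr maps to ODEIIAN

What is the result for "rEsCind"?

In each case the input is transformed by: shift every letter 4 places backward in the alphabet (wrapping around), then convert every letter to uppercase.
"rEsCind" → "nAoYejz" → "NAOYEJZ".

NAOYEJZ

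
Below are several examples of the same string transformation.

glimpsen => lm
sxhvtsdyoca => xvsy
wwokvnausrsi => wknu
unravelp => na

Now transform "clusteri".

ls

Rule — delete the last 3 characters, then keep every other character starting from the second (positions 2nd, 4th, 6th, ...).
On "clusteri": the first step gives "clust", and the second then gives "ls".
(Check on "wwokvnausrsi": → "wwokvnaus" → "wknu" ✓)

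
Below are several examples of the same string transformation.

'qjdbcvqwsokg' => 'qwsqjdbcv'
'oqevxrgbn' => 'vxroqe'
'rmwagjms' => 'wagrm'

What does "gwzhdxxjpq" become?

The pattern: delete the last 3 characters, then move the last 3 characters to the front (rotate right by 3).
"gwzhdxxjpq" → "gwzhdxx" → "dxxgwzh".

dxxgwzh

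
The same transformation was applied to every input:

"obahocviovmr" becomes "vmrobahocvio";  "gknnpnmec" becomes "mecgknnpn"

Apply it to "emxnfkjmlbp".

lbpemxnfkjm

Looking at the pairs, the operation is to move the last 3 characters to the front (rotate right by 3).
Doing the same to "emxnfkjmlbp": "lbpemxnfkjm".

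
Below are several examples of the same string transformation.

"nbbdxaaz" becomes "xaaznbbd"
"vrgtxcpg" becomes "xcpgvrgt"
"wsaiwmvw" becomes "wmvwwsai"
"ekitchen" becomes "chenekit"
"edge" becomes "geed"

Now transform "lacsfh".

sfhlac

Rule — swap the front and back halves of the string.
"lacsfh" → "sfhlac".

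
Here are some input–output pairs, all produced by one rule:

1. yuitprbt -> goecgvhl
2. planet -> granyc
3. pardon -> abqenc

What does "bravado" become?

What's happening: reverse the string, then shift every letter 13 places forward in the alphabet (wrapping around) — i.e. ROT13.
On "bravado" that produces "bqnineo".

bqnineo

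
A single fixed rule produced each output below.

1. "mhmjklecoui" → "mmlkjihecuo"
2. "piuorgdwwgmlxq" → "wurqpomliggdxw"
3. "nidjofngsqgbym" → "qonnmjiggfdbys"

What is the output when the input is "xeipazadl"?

pliedaazx

Each output is the input with this applied: sort the characters into reverse alphabetical order, then move the first 2 characters to the end (rotate left by 2).
"xeipazadl" → "zxpliedaa" → "pliedaazx".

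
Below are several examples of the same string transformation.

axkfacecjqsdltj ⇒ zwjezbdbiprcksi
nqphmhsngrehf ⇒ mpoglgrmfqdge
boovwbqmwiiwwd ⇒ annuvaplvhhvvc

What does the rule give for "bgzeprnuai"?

The rule is to shift every letter 1 place backward in the alphabet (wrapping around).
"bgzeprnuai" → "afydoqmtzh".

afydoqmtzh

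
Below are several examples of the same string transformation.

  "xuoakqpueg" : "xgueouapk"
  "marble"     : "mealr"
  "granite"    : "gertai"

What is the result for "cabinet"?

ctaebn

The rule is to take characters alternately from the front and the back (1st, last, 2nd, 2nd-last, ...), then delete the last character.
For "cabinet" the result is "ctaebn".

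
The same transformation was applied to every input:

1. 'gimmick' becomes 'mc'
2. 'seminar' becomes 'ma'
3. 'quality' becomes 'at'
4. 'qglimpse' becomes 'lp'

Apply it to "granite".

at

Each output is the input with this applied: keep one character in every 3, starting at position 3 (positions 3rd, 6th, 9th, ...).
Applying that to "granite" gives "at".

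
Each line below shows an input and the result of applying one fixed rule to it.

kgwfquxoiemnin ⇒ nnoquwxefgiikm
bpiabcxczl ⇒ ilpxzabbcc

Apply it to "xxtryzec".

What's happening: sort the characters into alphabetical order, then swap the front and back halves of the string.
Applying both steps to "xxtryzec": "certxxyz", then "xxyzcert".

xxyzcert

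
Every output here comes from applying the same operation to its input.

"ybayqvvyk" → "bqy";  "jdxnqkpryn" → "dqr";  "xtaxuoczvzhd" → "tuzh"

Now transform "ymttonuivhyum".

moiy

The rule is to keep one character in every 3, starting at position 2 (positions 2nd, 5th, 8th, ...).
For "ymttonuivhyum" the result is "moiy".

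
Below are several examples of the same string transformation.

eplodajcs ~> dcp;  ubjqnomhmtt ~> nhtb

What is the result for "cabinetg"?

Rule — keep one character in every 3, starting at position 2 (positions 2nd, 5th, 8th, ...), then move the first character to the end.
Working it through for "cabinetg": intermediate "ang", final "nga".

nga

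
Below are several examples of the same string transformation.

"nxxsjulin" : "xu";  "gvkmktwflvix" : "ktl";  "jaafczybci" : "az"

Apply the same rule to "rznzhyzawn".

Looking at the pairs, the operation is to keep one character in every 3, starting at position 3 (positions 3rd, 6th, 9th, ...), then delete the last character.
On "rznzhyzawn": the first step gives "nyw", and the second then gives "ny".

ny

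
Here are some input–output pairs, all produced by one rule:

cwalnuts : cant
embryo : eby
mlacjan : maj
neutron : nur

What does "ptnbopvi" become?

The rule is to move the last character to the front, then keep every other character starting from the second (positions 2nd, 4th, 6th, ...).
"ptnbopvi" → "pnov".

pnov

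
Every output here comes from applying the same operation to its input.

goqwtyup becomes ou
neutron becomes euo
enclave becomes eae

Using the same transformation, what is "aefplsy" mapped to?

Rule — keep only the vowels.
Applying that to "aefplsy" gives "ae".

ae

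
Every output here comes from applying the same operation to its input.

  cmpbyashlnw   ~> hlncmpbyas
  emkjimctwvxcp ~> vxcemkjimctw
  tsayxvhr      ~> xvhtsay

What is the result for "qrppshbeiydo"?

iydqrppshbe

Looking at the pairs, the operation is to delete the last character, then move the last 3 characters to the front (rotate right by 3).
For "qrppshbeiydo" the result is "iydqrppshbe".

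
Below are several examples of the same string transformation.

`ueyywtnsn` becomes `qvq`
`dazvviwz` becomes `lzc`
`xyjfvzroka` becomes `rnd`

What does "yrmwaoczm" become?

Looking at the pairs, the operation is to shift every letter 3 places forward in the alphabet (wrapping around), then keep only the last 3 characters.
For "yrmwaoczm", step one produces "bupzdrfcp"; step two turns that into "fcp".

fcp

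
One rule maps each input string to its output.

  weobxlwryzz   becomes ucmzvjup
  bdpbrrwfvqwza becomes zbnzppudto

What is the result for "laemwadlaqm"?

Looking at the pairs, the operation is to delete the last 3 characters, then shift every letter 2 places backward in the alphabet (wrapping around).
For "laemwadlaqm" the result is "jyckuybj".

jyckuybj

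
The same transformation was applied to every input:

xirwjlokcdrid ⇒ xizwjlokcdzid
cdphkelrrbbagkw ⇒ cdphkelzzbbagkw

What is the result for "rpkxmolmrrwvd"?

Rule — replace every "r" with "z".
On "rpkxmolmrrwvd" that produces "zpkxmolmzzwvd".

zpkxmolmzzwvd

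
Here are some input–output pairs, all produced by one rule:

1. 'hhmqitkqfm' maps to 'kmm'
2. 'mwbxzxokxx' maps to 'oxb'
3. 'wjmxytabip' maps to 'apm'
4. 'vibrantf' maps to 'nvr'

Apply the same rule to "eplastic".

Looking at the pairs, the operation is to swap the front and back halves of the string, then keep one character in every 3, starting at position 2 (positions 2nd, 5th, 8th, ...).
Starting from "eplastic": after the first operation, "sticepla"; after the second, "tea".

tea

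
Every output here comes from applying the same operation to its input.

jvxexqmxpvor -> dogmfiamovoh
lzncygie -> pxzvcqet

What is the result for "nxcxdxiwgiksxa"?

The rule is to shift every letter 9 places backward in the alphabet (wrapping around), then swap the front and back halves of the string.
On "nxcxdxiwgiksxa": the first step gives "eotouoznxzbjor", and the second then gives "nxzbjoreotouoz".

nxzbjoreotouoz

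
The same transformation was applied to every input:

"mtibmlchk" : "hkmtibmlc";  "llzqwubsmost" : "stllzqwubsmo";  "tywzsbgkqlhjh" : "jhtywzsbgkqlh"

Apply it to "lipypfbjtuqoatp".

tplipypfbjtuqoa

Each output is the input with this applied: move the last 2 characters to the front (rotate right by 2).
For "lipypfbjtuqoatp" the result is "tplipypfbjtuqoa".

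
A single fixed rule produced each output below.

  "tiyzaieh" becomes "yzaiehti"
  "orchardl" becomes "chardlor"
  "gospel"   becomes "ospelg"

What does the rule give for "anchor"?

What's happening: swap the front and back halves of the string, then move the last 2 characters to the front (rotate right by 2).
Working it through for "anchor": intermediate "horanc", final "nchora".

nchora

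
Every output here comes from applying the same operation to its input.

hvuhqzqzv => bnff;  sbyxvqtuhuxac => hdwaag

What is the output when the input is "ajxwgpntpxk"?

pcvzd

The transformation: shift every letter 6 places forward in the alphabet (wrapping around), then keep every other character starting from the second (positions 2nd, 4th, 6th, ...).
"ajxwgpntpxk" → "gpdcmvtzvdq" → "pcvzd".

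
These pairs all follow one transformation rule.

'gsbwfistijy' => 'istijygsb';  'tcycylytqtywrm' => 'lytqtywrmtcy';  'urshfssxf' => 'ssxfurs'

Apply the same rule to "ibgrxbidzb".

The rule is to move the first 3 characters to the end (rotate left by 3), then delete the first 2 characters.
Working it through for "ibgrxbidzb": intermediate "rxbidzbibg", final "bidzbibg".
(Check on "gsbwfistijy": → "wfistijygsb" → "istijygsb" ✓)

bidzbibg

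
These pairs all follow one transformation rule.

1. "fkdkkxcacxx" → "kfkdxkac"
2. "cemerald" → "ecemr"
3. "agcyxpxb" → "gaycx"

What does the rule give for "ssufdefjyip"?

ssfuedjf

In each case the input is transformed by: delete the last 3 characters, then swap each adjacent pair of characters (1↔2, 3↔4, ...).
Working it through for "ssufdefjyip": intermediate "ssufdefj", final "ssfuedjf".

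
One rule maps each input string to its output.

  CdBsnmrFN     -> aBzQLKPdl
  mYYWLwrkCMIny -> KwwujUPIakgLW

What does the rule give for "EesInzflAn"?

The rule is to flip the case of every letter, then shift every letter 2 places backward in the alphabet (wrapping around).
"EesInzflAn" → "eESiNZFLaN" → "cCQgLXDJyL".

cCQgLXDJyL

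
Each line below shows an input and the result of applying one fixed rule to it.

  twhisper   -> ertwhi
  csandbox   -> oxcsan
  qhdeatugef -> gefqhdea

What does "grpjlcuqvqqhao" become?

Looking at the pairs, the operation is to swap the front and back halves of the string, then delete the first 2 characters.
Applying both steps to "grpjlcuqvqqhao": "qvqqhaogrpjlcu", then "qqhaogrpjlcu".

qqhaogrpjlcu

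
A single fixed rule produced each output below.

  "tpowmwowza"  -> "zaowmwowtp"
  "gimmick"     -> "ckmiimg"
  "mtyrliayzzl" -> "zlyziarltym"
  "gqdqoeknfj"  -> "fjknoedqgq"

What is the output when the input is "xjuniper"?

eripunxj

Each output is the input with this applied: reverse the string, then swap each adjacent pair of characters (1↔2, 3↔4, ...).
"xjuniper" → "repinujx" → "eripunxj".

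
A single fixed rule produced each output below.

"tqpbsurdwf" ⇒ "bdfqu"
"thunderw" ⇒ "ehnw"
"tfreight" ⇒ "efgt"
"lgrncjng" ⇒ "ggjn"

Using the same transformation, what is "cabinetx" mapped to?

aeix

Looking at the pairs, the operation is to keep every other character starting from the second (positions 2nd, 4th, 6th, ...), then sort the characters into alphabetical order.
For "cabinetx", step one produces "aiex"; step two turns that into "aeix".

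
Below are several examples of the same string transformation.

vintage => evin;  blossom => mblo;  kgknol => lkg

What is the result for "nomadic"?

cnom

What's happening: move the last character to the front, then delete the last 3 characters.
For "nomadic", step one produces "cnomadi"; step two turns that into "cnom".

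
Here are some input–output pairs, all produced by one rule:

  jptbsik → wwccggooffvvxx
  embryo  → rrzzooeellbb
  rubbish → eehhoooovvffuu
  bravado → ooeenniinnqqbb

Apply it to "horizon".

The pattern: shift every letter 13 places forward in the alphabet (wrapping around) — i.e. ROT13, then double every character.
For "horizon" the result is "uubbeevvmmbbaa".

uubbeevvmmbbaa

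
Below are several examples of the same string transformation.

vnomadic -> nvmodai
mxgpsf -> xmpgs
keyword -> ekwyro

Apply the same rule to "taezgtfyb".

The pattern: delete the last character, then swap each adjacent pair of characters (1↔2, 3↔4, ...).
Working it through for "taezgtfyb": intermediate "taezgtfy", final "atzetgyf".
(Check on "keyword": → "keywor" → "ekwyro" ✓)

atzetgyf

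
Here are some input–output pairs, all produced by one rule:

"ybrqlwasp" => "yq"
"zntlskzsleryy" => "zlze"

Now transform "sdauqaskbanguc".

In each case the input is transformed by: keep one character in every 3, starting at position 1 (positions 1st, 4th, 7th, ...), then delete the last character.
"sdauqaskbanguc" → "susau" → "susa".

susa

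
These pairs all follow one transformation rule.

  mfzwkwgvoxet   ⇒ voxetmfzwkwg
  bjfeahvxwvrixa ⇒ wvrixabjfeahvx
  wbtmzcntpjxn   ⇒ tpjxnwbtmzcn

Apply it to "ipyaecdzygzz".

zygzzipyaecd

The transformation: swap the front and back halves of the string, then move the first character to the end.
Applying both steps to "ipyaecdzygzz": "dzygzzipyaec", then "zygzzipyaecd".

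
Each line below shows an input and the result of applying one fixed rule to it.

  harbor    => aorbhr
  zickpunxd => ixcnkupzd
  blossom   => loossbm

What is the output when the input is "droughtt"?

rtohugdt

The transformation: take characters alternately from the front and the back (1st, last, 2nd, 2nd-last, ...), then move the first 2 characters to the end (rotate left by 2).
Working it through for "droughtt": intermediate "dtrtohug", final "rtohugdt".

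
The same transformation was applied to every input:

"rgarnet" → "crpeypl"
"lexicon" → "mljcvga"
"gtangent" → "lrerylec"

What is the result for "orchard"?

pbmpafy

Each output is the input with this applied: shift every letter 2 places backward in the alphabet (wrapping around), then move the last 2 characters to the front (rotate right by 2).
"orchard" → "mpafypb" → "pbmpafy".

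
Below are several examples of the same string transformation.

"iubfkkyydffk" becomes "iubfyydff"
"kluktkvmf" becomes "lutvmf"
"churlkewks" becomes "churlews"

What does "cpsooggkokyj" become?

Looking at the pairs, the operation is to remove every "k".
Applying that to "cpsooggkokyj" gives "cpsooggoyj".

cpsooggoyj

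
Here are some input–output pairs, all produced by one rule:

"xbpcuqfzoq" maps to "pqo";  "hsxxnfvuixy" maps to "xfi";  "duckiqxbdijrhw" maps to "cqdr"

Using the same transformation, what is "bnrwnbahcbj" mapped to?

The rule is to keep one character in every 3, starting at position 3 (positions 3rd, 6th, 9th, ...).
On "bnrwnbahcbj" that produces "rbc".

rbc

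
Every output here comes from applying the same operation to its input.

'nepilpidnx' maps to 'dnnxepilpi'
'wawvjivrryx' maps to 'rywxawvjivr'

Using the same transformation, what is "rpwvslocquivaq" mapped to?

Rule — swap the first and last characters, then move the last 3 characters to the front (rotate right by 3).
For "rpwvslocquivaq", step one produces "qpwvslocquivar"; step two turns that into "varqpwvslocqui".

varqpwvslocqui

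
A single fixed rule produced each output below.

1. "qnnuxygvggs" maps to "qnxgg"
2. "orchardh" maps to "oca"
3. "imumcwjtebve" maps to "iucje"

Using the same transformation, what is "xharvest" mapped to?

xav

Rule — keep every other character starting from the first (positions 1st, 3rd, 5th, ...), then delete the last character.
Starting from "xharvest": after the first operation, "xavs"; after the second, "xav".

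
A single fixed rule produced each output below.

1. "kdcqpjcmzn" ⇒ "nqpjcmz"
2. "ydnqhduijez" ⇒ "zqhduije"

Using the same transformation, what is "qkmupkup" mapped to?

pupku

The rule is to delete the first 3 characters, then move the last character to the front.
Working it through for "qkmupkup": intermediate "upkup", final "pupku".
(Check on "kdcqpjcmzn": → "qpjcmzn" → "nqpjcmz" ✓)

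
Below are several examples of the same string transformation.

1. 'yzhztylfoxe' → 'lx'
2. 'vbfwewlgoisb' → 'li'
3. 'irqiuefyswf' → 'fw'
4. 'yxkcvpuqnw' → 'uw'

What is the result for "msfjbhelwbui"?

In each case the input is transformed by: keep one character in every 3, starting at position 1 (positions 1st, 4th, 7th, ...), then delete the first 2 characters.
Starting from "msfjbhelwbui": after the first operation, "mjeb"; after the second, "eb".
(Check on "irqiuefyswf": → "iifw" → "fw" ✓)

eb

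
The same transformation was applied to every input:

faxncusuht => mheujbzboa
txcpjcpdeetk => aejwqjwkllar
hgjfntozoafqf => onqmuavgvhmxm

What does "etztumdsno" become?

lagabtkzuv

Looking at the pairs, the operation is to shift every letter 7 places forward in the alphabet (wrapping around).
"etztumdsno" → "lagabtkzuv".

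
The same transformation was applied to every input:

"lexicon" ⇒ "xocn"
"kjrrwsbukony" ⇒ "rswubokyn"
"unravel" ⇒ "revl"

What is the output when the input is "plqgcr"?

The rule is to swap each adjacent pair of characters (1↔2, 3↔4, ...), then delete the first 3 characters.
Working it through for "plqgcr": intermediate "lpgqrc", final "qrc".

qrc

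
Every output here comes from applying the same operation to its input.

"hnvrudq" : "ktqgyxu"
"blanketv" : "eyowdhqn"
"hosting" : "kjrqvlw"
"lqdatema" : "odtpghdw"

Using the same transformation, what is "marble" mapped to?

What's happening: shift every letter 3 places forward in the alphabet (wrapping around), then take characters alternately from the front and the back (1st, last, 2nd, 2nd-last, ...).
On "marble" that produces "phdoue".

phdoue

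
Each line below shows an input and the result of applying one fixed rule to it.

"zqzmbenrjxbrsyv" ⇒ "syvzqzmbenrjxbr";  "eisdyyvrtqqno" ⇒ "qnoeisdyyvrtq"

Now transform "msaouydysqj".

What's happening: move the last 3 characters to the front (rotate right by 3).
Doing the same to "msaouydysqj": "sqjmsaouydy".

sqjmsaouydy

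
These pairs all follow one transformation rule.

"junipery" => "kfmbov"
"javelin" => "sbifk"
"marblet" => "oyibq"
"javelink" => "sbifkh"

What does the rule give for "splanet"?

The rule is to delete the first 2 characters, then shift every letter 3 places backward in the alphabet (wrapping around).
For "splanet", step one produces "lanet"; step two turns that into "ixkbq".

ixkbq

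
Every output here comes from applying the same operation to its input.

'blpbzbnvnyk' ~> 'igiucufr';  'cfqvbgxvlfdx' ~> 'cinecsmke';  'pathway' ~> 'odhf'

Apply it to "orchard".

ohyk

In each case the input is transformed by: delete the first 3 characters, then shift every letter 7 places forward in the alphabet (wrapping around).
Applying both steps to "orchard": "hard", then "ohyk".
(Check on "pathway": → "hway" → "odhf" ✓)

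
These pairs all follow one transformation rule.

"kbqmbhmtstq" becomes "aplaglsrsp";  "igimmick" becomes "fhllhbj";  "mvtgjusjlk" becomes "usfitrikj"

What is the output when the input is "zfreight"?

eqdhfgs

Each output is the input with this applied: shift every letter 1 place backward in the alphabet (wrapping around), then delete the first character.
Working it through for "zfreight": intermediate "yeqdhfgs", final "eqdhfgs".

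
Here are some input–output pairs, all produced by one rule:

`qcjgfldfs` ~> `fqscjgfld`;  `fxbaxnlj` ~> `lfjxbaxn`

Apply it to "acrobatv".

In each case the input is transformed by: swap the first and last characters, then move the last 2 characters to the front (rotate right by 2).
Applying both steps to "acrobatv": "vcrobata", then "tavcroba".
(Check on "qcjgfldfs": → "scjgfldfq" → "fqscjgfld" ✓)

tavcroba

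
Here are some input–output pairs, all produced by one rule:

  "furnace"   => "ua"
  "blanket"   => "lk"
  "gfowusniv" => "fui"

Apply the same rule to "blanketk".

Rule — keep one character in every 3, starting at position 2 (positions 2nd, 5th, 8th, ...).
So "blanketk" becomes "lkk".

lkk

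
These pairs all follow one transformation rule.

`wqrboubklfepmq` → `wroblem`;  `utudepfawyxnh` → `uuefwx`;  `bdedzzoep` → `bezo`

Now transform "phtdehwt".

The pattern: swap each adjacent pair of characters (1↔2, 3↔4, ...), then keep every other character starting from the second (positions 2nd, 4th, 6th, ...).
On "phtdehwt": the first step gives "hpdthetw", and the second then gives "ptew".

ptew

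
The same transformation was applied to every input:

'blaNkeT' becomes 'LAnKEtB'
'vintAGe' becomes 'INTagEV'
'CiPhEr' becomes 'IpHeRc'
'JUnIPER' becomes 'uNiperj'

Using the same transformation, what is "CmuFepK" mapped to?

Looking at the pairs, the operation is to move the first character to the end, then flip the case of every letter.
On "CmuFepK": the first step gives "muFepKC", and the second then gives "MUfEPkc".

MUfEPkc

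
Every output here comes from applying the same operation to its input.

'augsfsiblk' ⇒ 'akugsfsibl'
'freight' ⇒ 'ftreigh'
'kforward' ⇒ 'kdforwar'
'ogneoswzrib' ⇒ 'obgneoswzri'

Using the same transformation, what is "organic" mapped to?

ocrgani

The rule is to swap the first and last characters, then move the last character to the front.
On "organic" that produces "ocrgani".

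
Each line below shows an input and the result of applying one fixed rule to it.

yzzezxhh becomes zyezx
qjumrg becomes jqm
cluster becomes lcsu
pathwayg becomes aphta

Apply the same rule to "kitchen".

Rule — swap each adjacent pair of characters (1↔2, 3↔4, ...), then delete the last 3 characters.
Working it through for "kitchen": intermediate "ikctehn", final "ikct".
(Check on "pathwayg": → "aphtawgy" → "aphta" ✓)

ikct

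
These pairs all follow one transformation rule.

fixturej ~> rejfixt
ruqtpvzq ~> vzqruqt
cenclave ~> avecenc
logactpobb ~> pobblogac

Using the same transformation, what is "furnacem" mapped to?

Looking at the pairs, the operation is to swap the front and back halves of the string, then delete the first character.
"furnacem" → "acemfurn" → "cemfurn".
(Check on "cenclave": → "lavecenc" → "avecenc" ✓)

cemfurn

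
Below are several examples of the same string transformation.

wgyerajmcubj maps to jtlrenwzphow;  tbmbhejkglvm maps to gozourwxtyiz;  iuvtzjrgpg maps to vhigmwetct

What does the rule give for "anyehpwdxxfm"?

Rule — shift every letter 13 places forward in the alphabet (wrapping around) — i.e. ROT13.
Applying that to "anyehpwdxxfm" gives "nalrucjqkksz".

nalrucjqkksz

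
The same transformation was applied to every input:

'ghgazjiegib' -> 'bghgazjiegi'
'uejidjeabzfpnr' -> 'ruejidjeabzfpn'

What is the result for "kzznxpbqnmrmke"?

ekzznxpbqnmrmk

The pattern: move the last character to the front.
For "kzznxpbqnmrmke" the result is "ekzznxpbqnmrmk".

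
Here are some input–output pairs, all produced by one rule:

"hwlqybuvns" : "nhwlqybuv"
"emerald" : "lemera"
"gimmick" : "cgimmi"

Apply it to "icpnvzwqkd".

kicpnvzwq

Each output is the input with this applied: delete the last character, then move the last character to the front.
On "icpnvzwqkd" that produces "kicpnvzwq".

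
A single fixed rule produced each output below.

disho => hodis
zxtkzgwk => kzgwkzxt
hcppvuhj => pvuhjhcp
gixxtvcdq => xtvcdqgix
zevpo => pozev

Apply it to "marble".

blemar

The rule is to move the first 3 characters to the end (rotate left by 3).
Doing the same to "marble": "blemar".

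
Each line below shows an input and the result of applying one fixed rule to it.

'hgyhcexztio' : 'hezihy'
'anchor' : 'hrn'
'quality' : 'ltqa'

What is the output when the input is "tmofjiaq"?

fiqm

In each case the input is transformed by: move the first 3 characters to the end (rotate left by 3), then keep every other character starting from the first (positions 1st, 3rd, 5th, ...).
"tmofjiaq" → "fjiaqtmo" → "fiqm".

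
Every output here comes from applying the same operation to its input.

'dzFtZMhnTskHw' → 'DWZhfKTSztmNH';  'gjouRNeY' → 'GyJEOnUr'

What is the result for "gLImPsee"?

The transformation: take characters alternately from the front and the back (1st, last, 2nd, 2nd-last, ...), then flip the case of every letter.
Working it through for "gLImPsee": intermediate "geLeIsmP", final "GElEiSMp".

GElEiSMp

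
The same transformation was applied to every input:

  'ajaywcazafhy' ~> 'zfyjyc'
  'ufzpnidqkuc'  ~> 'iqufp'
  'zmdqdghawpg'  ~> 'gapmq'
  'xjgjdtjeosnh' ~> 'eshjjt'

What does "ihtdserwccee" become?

Rule — keep every other character starting from the second (positions 2nd, 4th, 6th, ...), then move the last 3 characters to the front (rotate right by 3).
On "ihtdserwccee" that produces "wcehde".

wcehde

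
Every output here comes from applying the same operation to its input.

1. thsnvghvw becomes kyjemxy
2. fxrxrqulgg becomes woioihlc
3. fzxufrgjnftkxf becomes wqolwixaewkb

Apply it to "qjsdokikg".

hajufbz

Rule — shift every letter 9 places backward in the alphabet (wrapping around), then delete the last 2 characters.
On "qjsdokikg" that produces "hajufbz".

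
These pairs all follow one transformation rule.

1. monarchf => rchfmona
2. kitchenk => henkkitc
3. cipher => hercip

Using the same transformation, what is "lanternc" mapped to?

ernclant

In each case the input is transformed by: swap the front and back halves of the string.
Doing the same to "lanternc": "ernclant".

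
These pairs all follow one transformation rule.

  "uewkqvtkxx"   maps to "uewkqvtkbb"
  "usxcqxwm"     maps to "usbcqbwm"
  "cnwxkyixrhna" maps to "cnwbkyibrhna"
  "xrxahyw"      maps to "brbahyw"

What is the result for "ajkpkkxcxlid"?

The rule is to replace every "x" with "b".
For "ajkpkkxcxlid" the result is "ajkpkkbcblid".

ajkpkkbcblid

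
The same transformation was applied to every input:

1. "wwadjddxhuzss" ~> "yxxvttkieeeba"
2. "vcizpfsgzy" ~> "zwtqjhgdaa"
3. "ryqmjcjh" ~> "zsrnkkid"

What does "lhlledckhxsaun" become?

yvtommmliifedb

The transformation: shift every letter 1 place forward in the alphabet (wrapping around), then sort the characters into reverse alphabetical order.
On "lhlledckhxsaun": the first step gives "mimmfedliytbvo", and the second then gives "yvtommmliifedb".
(Check on "ryqmjcjh": → "szrnkdki" → "zsrnkkid" ✓)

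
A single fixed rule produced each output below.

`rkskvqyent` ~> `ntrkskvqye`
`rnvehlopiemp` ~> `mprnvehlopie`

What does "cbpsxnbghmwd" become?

Each output is the input with this applied: move the last 2 characters to the front (rotate right by 2).
For "cbpsxnbghmwd" the result is "wdcbpsxnbghm".

wdcbpsxnbghm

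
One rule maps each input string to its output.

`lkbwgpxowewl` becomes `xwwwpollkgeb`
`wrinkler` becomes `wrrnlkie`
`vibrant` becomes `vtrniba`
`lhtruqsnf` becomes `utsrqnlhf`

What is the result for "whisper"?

The rule is to sort the characters into reverse alphabetical order.
On "whisper" that produces "wsrpihe".

wsrpihe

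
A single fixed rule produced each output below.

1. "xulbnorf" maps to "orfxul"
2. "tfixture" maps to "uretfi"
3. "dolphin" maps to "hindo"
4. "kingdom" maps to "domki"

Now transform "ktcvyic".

yickt

In each case the input is transformed by: move the last 3 characters to the front (rotate right by 3), then delete the last 2 characters.
Applying both steps to "ktcvyic": "yicktcv", then "yickt".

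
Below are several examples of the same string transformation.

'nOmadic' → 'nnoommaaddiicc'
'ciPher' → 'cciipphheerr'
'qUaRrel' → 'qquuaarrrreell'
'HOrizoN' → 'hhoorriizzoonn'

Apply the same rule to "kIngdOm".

kkiinnggddoomm

Rule — double every character, then convert every letter to lowercase.
Applying both steps to "kIngdOm": "kkIInnggddOOmm", then "kkiinnggddoomm".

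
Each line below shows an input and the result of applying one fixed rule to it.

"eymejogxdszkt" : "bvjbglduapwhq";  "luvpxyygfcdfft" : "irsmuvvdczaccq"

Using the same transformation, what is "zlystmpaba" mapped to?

wivpqjmxyx

Looking at the pairs, the operation is to shift every letter 3 places backward in the alphabet (wrapping around).
So "zlystmpaba" becomes "wivpqjmxyx".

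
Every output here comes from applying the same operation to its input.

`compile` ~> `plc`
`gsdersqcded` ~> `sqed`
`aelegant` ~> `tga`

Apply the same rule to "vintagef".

vie

The rule is to sort the characters into reverse alphabetical order, then keep one character in every 3, starting at position 1 (positions 1st, 4th, 7th, ...).
Applying both steps to "vintagef": "vtnigfea", then "vie".
(Check on "gsdersqcded": → "ssrqgeedddc" → "sqed" ✓)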